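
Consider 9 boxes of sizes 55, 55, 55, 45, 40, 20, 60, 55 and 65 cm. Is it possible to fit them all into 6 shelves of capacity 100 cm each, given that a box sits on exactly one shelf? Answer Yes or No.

A valid assignment using 6 shelves:
  shelf 1: 65 + 20 = 85
  shelf 2: 60 + 40 = 100
  shelf 3: 55 + 45 = 100
  shelf 4: 55 = 55
  shelf 5: 55 = 55
  shelf 6: 55 = 55
Every load is within 100 cm, so 6 shelves suffice.

Yes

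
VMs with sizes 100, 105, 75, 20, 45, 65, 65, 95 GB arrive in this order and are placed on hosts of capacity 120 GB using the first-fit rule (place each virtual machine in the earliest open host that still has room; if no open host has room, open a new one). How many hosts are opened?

6

  100 → host 1 (new)  [load 100/120]
  105 → host 2 (new)  [load 105/120]
  75 → host 3 (new)  [load 75/120]
  20 → host 1  [load 120/120]
  45 → host 3  [load 120/120]
  65 → host 4 (new)  [load 65/120]
  65 → host 5 (new)  [load 65/120]
  95 → host 6 (new)  [load 95/120]
6 hosts opened.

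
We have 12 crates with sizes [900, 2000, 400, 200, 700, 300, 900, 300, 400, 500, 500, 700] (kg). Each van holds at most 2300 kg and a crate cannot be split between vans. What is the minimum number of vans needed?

Total = 2000 + 900 + 900 + 700 + 700 + 500 + 500 + 400 + 400 + 300 + 300 + 200 = 7800 kg.
Lower bound: ⌈7800/2300⌉ = 4 vans.
A packing using 4 vans:
  van 1: 2000 + 300 = 2300
  van 2: 900 + 900 + 500 = 2300
  van 3: 700 + 700 + 500 + 400 = 2300
  van 4: 400 + 300 + 200 = 900
This matches the lower bound, so 4 is optimal.

4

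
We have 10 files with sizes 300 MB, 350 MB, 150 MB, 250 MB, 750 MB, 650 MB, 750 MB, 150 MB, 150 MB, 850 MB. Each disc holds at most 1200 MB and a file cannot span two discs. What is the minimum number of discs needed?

4

Total = 850 + 750 + 750 + 650 + 350 + 300 + 250 + 150 + 150 + 150 = 4350 MB.
Lower bound: ⌈4350/1200⌉ = 4 discs.
A packing using 4 discs:
  disc 1: 850 + 350 = 1200
  disc 2: 750 + 300 + 150 = 1200
  disc 3: 750 + 250 + 150 = 1150
  disc 4: 650 + 150 = 800
This matches the lower bound, so 4 is optimal.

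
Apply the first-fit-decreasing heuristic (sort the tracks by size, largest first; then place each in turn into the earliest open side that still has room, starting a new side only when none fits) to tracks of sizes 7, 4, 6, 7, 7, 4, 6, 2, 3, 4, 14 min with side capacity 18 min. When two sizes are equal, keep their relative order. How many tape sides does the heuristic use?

Sorted descending: 14, 7, 7, 7, 6, 6, 4, 4, 4, 3, 2.
  14 → side 1 (new)  [load 14/18]
  7 → side 2 (new)  [load 7/18]
  7 → side 2  [load 14/18]
  7 → side 3 (new)  [load 7/18]
  6 → side 3  [load 13/18]
  6 → side 4 (new)  [load 6/18]
  4 → side 1  [load 18/18]
  4 → side 2  [load 18/18]
  4 → side 3  [load 17/18]
  3 → side 4  [load 9/18]
  2 → side 4  [load 11/18]
4 tape sides opened.

4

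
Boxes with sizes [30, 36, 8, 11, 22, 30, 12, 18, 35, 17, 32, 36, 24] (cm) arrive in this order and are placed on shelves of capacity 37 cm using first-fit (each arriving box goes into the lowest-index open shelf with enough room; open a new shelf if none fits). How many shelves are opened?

10

  30 → shelf 1 (new)  [load 30/37]
  36 → shelf 2 (new)  [load 36/37]
  8 → shelf 3 (new)  [load 8/37]
  11 → shelf 3  [load 19/37]
  22 → shelf 4 (new)  [load 22/37]
  30 → shelf 5 (new)  [load 30/37]
  12 → shelf 3  [load 31/37]
  18 → shelf 6 (new)  [load 18/37]
  35 → shelf 7 (new)  [load 35/37]
  17 → shelf 6  [load 35/37]
  32 → shelf 8 (new)  [load 32/37]
  36 → shelf 9 (new)  [load 36/37]
  24 → shelf 10 (new)  [load 24/37]
10 shelves opened.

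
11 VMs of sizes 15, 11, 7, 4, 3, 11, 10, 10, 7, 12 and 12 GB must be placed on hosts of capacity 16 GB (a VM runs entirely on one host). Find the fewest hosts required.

8

Total = 15 + 12 + 12 + 11 + 11 + 10 + 10 + 7 + 7 + 4 + 3 = 102 GB.
Lower bound: ⌈102/16⌉ = 7 hosts.
A packing using 8 hosts:
  host 1: 15 = 15
  host 2: 12 + 4 = 16
  host 3: 12 + 3 = 15
  host 4: 11 = 11
  host 5: 11 = 11
  host 6: 10 = 10
  host 7: 10 = 10
  host 8: 7 + 7 = 14
No arrangement into 7 hosts stays within capacity, so 8 is optimal.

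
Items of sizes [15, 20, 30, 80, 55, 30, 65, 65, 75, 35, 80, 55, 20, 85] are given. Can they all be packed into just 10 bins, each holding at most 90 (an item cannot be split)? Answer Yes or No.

A valid assignment using 9 bins:
  bin 1: 85 = 85
  bin 2: 80 = 80
  bin 3: 80 = 80
  bin 4: 75 + 15 = 90
  bin 5: 65 + 20 = 85
  bin 6: 65 + 20 = 85
  bin 7: 55 + 35 = 90
  bin 8: 55 + 30 = 85
  bin 9: 30 = 30
That uses only 9 ≤ 10, so 10 bins are enough.

Yes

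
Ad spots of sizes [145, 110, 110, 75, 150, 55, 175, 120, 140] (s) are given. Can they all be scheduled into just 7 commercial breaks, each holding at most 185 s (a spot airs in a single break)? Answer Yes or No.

A valid assignment using 7 commercial breaks:
  break 1: 175 = 175
  break 2: 150 = 150
  break 3: 145 = 145
  break 4: 140 = 140
  break 5: 120 + 55 = 175
  break 6: 110 + 75 = 185
  break 7: 110 = 110
Every load is within 185 s, so 7 commercial breaks suffice.

Yes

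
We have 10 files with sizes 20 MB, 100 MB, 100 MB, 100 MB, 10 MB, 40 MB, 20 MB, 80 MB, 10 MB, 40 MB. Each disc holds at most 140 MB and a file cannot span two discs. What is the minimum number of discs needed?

4

Total = 100 + 100 + 100 + 80 + 40 + 40 + 20 + 20 + 10 + 10 = 520 MB.
Lower bound: ⌈520/140⌉ = 4 discs.
A packing using 4 discs:
  disc 1: 100 + 40 = 140
  disc 2: 100 + 40 = 140
  disc 3: 100 + 20 + 20 = 140
  disc 4: 80 + 10 + 10 = 100
This matches the lower bound, so 4 is optimal.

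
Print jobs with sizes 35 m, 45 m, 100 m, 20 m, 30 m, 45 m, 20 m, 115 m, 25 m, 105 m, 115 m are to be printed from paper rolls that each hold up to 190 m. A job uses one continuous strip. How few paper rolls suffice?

4

Total = 115 + 115 + 105 + 100 + 45 + 45 + 35 + 30 + 25 + 20 + 20 = 655 m.
Lower bound: ⌈655/190⌉ = 4 paper rolls.
A packing using 4 paper rolls:
  roll 1: 115 + 45 + 30 = 190
  roll 2: 115 + 45 + 25 = 185
  roll 3: 105 + 35 + 20 + 20 = 180
  roll 4: 100 = 100
This matches the lower bound, so 4 is optimal.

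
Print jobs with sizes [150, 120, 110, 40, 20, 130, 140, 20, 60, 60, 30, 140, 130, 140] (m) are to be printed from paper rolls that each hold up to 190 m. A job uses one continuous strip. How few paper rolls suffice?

8

Total = 150 + 140 + 140 + 140 + 130 + 130 + 120 + 110 + 60 + 60 + 40 + 30 + 20 + 20 = 1290 m.
Lower bound: ⌈1290/190⌉ = 7 paper rolls.
Also, 8 print jobs each exceed 95 m, and no two of those can share a roll, so at least 8 paper rolls are needed.
A packing using 8 paper rolls:
  roll 1: 150 + 40 = 190
  roll 2: 140 + 30 + 20 = 190
  roll 3: 140 + 20 = 160
  roll 4: 140 = 140
  roll 5: 130 + 60 = 190
  roll 6: 130 + 60 = 190
  roll 7: 120 = 120
  roll 8: 110 = 110
This matches the lower bound, so 8 is optimal.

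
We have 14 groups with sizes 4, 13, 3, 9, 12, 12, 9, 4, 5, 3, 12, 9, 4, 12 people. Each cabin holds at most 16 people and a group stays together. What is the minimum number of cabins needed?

8

Total = 13 + 12 + 12 + 12 + 12 + 9 + 9 + 9 + 5 + 4 + 4 + 4 + 3 + 3 = 111 people.
Lower bound: ⌈111/16⌉ = 7 cabins.
Also, 8 groups each exceed 8 people, and no two of those can share a cabin, so at least 8 cabins are needed.
A packing using 8 cabins:
  cabin 1: 13 + 3 = 16
  cabin 2: 12 + 4 = 16
  cabin 3: 12 + 4 = 16
  cabin 4: 12 + 4 = 16
  cabin 5: 12 + 3 = 15
  cabin 6: 9 + 5 = 14
  cabin 7: 9 = 9
  cabin 8: 9 = 9
This matches the lower bound, so 8 is optimal.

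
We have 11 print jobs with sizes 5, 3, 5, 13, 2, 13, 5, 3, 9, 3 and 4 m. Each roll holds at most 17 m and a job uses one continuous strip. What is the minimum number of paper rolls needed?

Total = 13 + 13 + 9 + 5 + 5 + 5 + 4 + 3 + 3 + 3 + 2 = 65 m.
Lower bound: ⌈65/17⌉ = 4 paper rolls.
A packing using 4 paper rolls:
  roll 1: 13 + 4 = 17
  roll 2: 13 + 3 = 16
  roll 3: 9 + 5 + 3 = 17
  roll 4: 5 + 5 + 3 + 2 = 15
This matches the lower bound, so 4 is optimal.

4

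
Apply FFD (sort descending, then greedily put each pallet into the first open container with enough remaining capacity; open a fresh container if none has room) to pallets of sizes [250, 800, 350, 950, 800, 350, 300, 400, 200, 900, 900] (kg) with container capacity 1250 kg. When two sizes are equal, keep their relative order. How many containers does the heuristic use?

Sorted descending: 950, 900, 900, 800, 800, 400, 350, 350, 300, 250, 200.
  950 → container 1 (new)  [load 950/1250]
  900 → container 2 (new)  [load 900/1250]
  900 → container 3 (new)  [load 900/1250]
  800 → container 4 (new)  [load 800/1250]
  800 → container 5 (new)  [load 800/1250]
  400 → container 4  [load 1200/1250]
  350 → container 2  [load 1250/1250]
  350 → container 3  [load 1250/1250]
  300 → container 1  [load 1250/1250]
  250 → container 5  [load 1050/1250]
  200 → container 5  [load 1250/1250]
5 containers opened.

5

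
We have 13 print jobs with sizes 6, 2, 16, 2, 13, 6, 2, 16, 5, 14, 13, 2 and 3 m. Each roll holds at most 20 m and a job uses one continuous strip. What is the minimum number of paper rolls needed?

Total = 16 + 16 + 14 + 13 + 13 + 6 + 6 + 5 + 3 + 2 + 2 + 2 + 2 = 100 m.
Lower bound: ⌈100/20⌉ = 5 paper rolls.
A packing using 6 paper rolls:
  roll 1: 16 + 3 = 19
  roll 2: 16 + 2 + 2 = 20
  roll 3: 14 + 6 = 20
  roll 4: 13 + 6 = 19
  roll 5: 13 + 5 + 2 = 20
  roll 6: 2 = 2
No arrangement into 5 paper rolls stays within capacity, so 6 is optimal.

6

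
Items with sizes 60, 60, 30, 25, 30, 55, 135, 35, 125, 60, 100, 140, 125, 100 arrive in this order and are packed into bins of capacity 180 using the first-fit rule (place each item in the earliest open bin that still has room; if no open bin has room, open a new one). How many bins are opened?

  60 → bin 1 (new)  [load 60/180]
  60 → bin 1  [load 120/180]
  30 → bin 1  [load 150/180]
  25 → bin 1  [load 175/180]
  30 → bin 2 (new)  [load 30/180]
  55 → bin 2  [load 85/180]
  135 → bin 3 (new)  [load 135/180]
  35 → bin 2  [load 120/180]
  125 → bin 4 (new)  [load 125/180]
  60 → bin 2  [load 180/180]
  100 → bin 5 (new)  [load 100/180]
  140 → bin 6 (new)  [load 140/180]
  125 → bin 7 (new)  [load 125/180]
  100 → bin 8 (new)  [load 100/180]
8 bins opened.

8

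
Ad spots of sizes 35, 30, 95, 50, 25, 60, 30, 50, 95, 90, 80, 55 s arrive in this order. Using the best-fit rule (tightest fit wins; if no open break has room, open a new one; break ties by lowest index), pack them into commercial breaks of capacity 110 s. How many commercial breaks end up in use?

8

  35 → break 1 (new)  [load 35/110]
  30 → break 1  [load 65/110]
  95 → break 2 (new)  [load 95/110]
  50 → break 3 (new)  [load 50/110]
  25 → break 1  [load 90/110]
  60 → break 3  [load 110/110]
  30 → break 4 (new)  [load 30/110]
  50 → break 4  [load 80/110]
  95 → break 5 (new)  [load 95/110]
  90 → break 6 (new)  [load 90/110]
  80 → break 7 (new)  [load 80/110]
  55 → break 8 (new)  [load 55/110]
8 commercial breaks opened.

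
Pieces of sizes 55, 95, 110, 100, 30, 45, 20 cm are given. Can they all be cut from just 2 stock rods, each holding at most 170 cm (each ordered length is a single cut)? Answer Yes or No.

Total = 455 cm; ⌈455/170⌉ = 3.
At least 3 stock rods are required, but only 2 are allowed.

No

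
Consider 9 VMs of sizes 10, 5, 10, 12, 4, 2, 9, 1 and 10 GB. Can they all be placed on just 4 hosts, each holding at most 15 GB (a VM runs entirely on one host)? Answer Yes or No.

No

Total = 63 GB; ⌈63/15⌉ = 5.
At least 5 hosts are required, but only 4 are allowed.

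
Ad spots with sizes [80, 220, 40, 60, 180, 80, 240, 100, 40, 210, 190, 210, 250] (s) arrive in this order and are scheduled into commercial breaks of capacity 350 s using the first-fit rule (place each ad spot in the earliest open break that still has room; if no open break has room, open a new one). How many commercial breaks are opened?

7

  80 → break 1 (new)  [load 80/350]
  220 → break 1  [load 300/350]
  40 → break 1  [load 340/350]
  60 → break 2 (new)  [load 60/350]
  180 → break 2  [load 240/350]
  80 → break 2  [load 320/350]
  240 → break 3 (new)  [load 240/350]
  100 → break 3  [load 340/350]
  40 → break 4 (new)  [load 40/350]
  210 → break 4  [load 250/350]
  190 → break 5 (new)  [load 190/350]
  210 → break 6 (new)  [load 210/350]
  250 → break 7 (new)  [load 250/350]
7 commercial breaks opened.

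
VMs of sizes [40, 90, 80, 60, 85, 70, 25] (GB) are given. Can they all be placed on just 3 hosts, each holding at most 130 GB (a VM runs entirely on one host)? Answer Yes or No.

No

Total = 450 GB; ⌈450/130⌉ = 4.
At least 4 hosts are required, but only 3 are allowed.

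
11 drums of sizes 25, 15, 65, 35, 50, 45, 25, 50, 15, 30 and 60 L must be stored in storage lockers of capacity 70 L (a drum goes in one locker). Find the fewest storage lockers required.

7

Total = 65 + 60 + 50 + 50 + 45 + 35 + 30 + 25 + 25 + 15 + 15 = 415 L.
Lower bound: ⌈415/70⌉ = 6 storage lockers.
A packing using 7 storage lockers:
  locker 1: 65 = 65
  locker 2: 60 = 60
  locker 3: 50 + 15 = 65
  locker 4: 50 + 15 = 65
  locker 5: 45 + 25 = 70
  locker 6: 35 + 30 = 65
  locker 7: 25 = 25
No arrangement into 6 storage lockers stays within capacity, so 7 is optimal.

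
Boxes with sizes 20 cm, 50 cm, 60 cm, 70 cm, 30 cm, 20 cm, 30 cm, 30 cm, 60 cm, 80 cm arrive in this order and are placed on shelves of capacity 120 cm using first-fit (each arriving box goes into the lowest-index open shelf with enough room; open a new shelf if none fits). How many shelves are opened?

  20 → shelf 1 (new)  [load 20/120]
  50 → shelf 1  [load 70/120]
  60 → shelf 2 (new)  [load 60/120]
  70 → shelf 3 (new)  [load 70/120]
  30 → shelf 1  [load 100/120]
  20 → shelf 1  [load 120/120]
  30 → shelf 2  [load 90/120]
  30 → shelf 2  [load 120/120]
  60 → shelf 4 (new)  [load 60/120]
  80 → shelf 5 (new)  [load 80/120]
5 shelves opened.

5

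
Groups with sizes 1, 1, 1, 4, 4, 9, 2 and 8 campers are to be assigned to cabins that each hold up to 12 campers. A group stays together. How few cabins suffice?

3

Total = 9 + 8 + 4 + 4 + 2 + 1 + 1 + 1 = 30 campers.
Lower bound: ⌈30/12⌉ = 3 cabins.
A packing using 3 cabins:
  cabin 1: 9 + 2 + 1 = 12
  cabin 2: 8 + 4 = 12
  cabin 3: 4 + 1 + 1 = 6
This matches the lower bound, so 3 is optimal.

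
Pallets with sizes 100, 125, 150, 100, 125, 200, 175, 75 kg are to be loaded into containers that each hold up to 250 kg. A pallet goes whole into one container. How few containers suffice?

5

Total = 200 + 175 + 150 + 125 + 125 + 100 + 100 + 75 = 1050 kg.
Lower bound: ⌈1050/250⌉ = 5 containers.
A packing using 5 containers:
  container 1: 200 = 200
  container 2: 175 + 75 = 250
  container 3: 150 + 100 = 250
  container 4: 125 + 125 = 250
  container 5: 100 = 100
This matches the lower bound, so 5 is optimal.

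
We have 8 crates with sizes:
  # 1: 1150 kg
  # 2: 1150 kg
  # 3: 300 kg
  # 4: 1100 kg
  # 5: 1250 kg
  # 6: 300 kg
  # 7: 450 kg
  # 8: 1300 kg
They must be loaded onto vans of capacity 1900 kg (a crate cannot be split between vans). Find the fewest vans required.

Total = 1300 + 1250 + 1150 + 1150 + 1100 + 450 + 300 + 300 = 7000 kg.
Lower bound: ⌈7000/1900⌉ = 4 vans.
Also, 5 crates each exceed 950 kg, and no two of those can share a van, so at least 5 vans are needed.
A packing using 5 vans:
  van 1: 1300 + 450 = 1750
  van 2: 1250 + 300 + 300 = 1850
  van 3: 1150 = 1150
  van 4: 1150 = 1150
  van 5: 1100 = 1100
This matches the lower bound, so 5 is optimal.

5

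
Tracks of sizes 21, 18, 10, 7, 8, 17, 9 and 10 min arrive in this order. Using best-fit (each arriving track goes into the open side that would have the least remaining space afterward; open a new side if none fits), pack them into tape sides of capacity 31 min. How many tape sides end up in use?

4

  21 → side 1 (new)  [load 21/31]
  18 → side 2 (new)  [load 18/31]
  10 → side 1  [load 31/31]
  7 → side 2  [load 25/31]
  8 → side 3 (new)  [load 8/31]
  17 → side 3  [load 25/31]
  9 → side 4 (new)  [load 9/31]
  10 → side 4  [load 19/31]
4 tape sides opened.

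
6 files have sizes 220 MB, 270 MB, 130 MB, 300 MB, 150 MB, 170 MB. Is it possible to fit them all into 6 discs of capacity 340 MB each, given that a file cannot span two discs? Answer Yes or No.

Yes

A valid assignment using 5 discs:
  disc 1: 300 = 300
  disc 2: 270 = 270
  disc 3: 220 = 220
  disc 4: 170 + 150 = 320
  disc 5: 130 = 130
That uses only 5 ≤ 6, so 6 discs are enough.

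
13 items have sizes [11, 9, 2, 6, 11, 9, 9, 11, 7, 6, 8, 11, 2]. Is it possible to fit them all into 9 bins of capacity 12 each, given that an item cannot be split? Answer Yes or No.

Total = 102; ⌈102/12⌉ = 9.
The bound of 9 does not rule out 9, but exhaustive search shows no assignment into 9 bins of capacity 12 exists — the minimum is 10.

No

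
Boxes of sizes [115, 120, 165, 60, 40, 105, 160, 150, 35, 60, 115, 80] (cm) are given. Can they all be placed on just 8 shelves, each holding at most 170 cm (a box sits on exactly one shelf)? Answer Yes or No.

Yes

A valid assignment using 8 shelves:
  shelf 1: 165 = 165
  shelf 2: 160 = 160
  shelf 3: 150 = 150
  shelf 4: 120 + 40 = 160
  shelf 5: 115 + 35 = 150
  shelf 6: 115 = 115
  shelf 7: 105 + 60 = 165
  shelf 8: 80 + 60 = 140
Every load is within 170 cm, so 8 shelves suffice.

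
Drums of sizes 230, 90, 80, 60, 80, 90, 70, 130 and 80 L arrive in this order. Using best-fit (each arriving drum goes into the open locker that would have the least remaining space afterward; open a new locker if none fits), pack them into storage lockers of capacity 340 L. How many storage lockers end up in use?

  230 → locker 1 (new)  [load 230/340]
  90 → locker 1  [load 320/340]
  80 → locker 2 (new)  [load 80/340]
  60 → locker 2  [load 140/340]
  80 → locker 2  [load 220/340]
  90 → locker 2  [load 310/340]
  70 → locker 3 (new)  [load 70/340]
  130 → locker 3  [load 200/340]
  80 → locker 3  [load 280/340]
3 storage lockers opened.

3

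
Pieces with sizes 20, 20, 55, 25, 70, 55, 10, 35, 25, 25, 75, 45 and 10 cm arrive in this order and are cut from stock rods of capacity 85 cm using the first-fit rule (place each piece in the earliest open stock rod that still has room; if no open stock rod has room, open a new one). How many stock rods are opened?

6

  20 → stock rod 1 (new)  [load 20/85]
  20 → stock rod 1  [load 40/85]
  55 → stock rod 2 (new)  [load 55/85]
  25 → stock rod 1  [load 65/85]
  70 → stock rod 3 (new)  [load 70/85]
  55 → stock rod 4 (new)  [load 55/85]
  10 → stock rod 1  [load 75/85]
  35 → stock rod 5 (new)  [load 35/85]
  25 → stock rod 2  [load 80/85]
  25 → stock rod 4  [load 80/85]
  75 → stock rod 6 (new)  [load 75/85]
  45 → stock rod 5  [load 80/85]
  10 → stock rod 1  [load 85/85]
6 stock rods opened.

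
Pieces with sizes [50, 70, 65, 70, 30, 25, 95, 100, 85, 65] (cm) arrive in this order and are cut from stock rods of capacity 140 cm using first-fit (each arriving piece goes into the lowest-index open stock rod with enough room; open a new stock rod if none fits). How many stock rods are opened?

  50 → stock rod 1 (new)  [load 50/140]
  70 → stock rod 1  [load 120/140]
  65 → stock rod 2 (new)  [load 65/140]
  70 → stock rod 2  [load 135/140]
  30 → stock rod 3 (new)  [load 30/140]
  25 → stock rod 3  [load 55/140]
  95 → stock rod 4 (new)  [load 95/140]
  100 → stock rod 5 (new)  [load 100/140]
  85 → stock rod 3  [load 140/140]
  65 → stock rod 6 (new)  [load 65/140]
6 stock rods opened.

6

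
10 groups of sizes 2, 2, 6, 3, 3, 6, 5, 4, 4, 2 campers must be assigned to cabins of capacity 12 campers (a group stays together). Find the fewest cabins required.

4

Total = 6 + 6 + 5 + 4 + 4 + 3 + 3 + 2 + 2 + 2 = 37 campers.
Lower bound: ⌈37/12⌉ = 4 cabins.
A packing using 4 cabins:
  cabin 1: 6 + 6 = 12
  cabin 2: 5 + 4 + 3 = 12
  cabin 3: 4 + 3 + 2 + 2 = 11
  cabin 4: 2 = 2
This matches the lower bound, so 4 is optimal.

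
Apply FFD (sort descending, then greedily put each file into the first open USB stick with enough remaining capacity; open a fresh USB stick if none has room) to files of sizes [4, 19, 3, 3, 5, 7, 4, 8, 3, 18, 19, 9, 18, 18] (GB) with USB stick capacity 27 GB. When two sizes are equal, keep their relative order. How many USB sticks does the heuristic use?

Sorted descending: 19, 19, 18, 18, 18, 9, 8, 7, 5, 4, 4, 3, 3, 3.
  19 → USB stick 1 (new)  [load 19/27]
  19 → USB stick 2 (new)  [load 19/27]
  18 → USB stick 3 (new)  [load 18/27]
  18 → USB stick 4 (new)  [load 18/27]
  18 → USB stick 5 (new)  [load 18/27]
  9 → USB stick 3  [load 27/27]
  8 → USB stick 1  [load 27/27]
  7 → USB stick 2  [load 26/27]
  5 → USB stick 4  [load 23/27]
  4 → USB stick 4  [load 27/27]
  4 → USB stick 5  [load 22/27]
  3 → USB stick 5  [load 25/27]
  3 → USB stick 6 (new)  [load 3/27]
  3 → USB stick 6  [load 6/27]
6 USB sticks opened.

6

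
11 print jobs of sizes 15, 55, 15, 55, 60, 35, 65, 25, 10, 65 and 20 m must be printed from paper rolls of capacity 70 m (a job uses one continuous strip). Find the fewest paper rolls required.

Total = 65 + 65 + 60 + 55 + 55 + 35 + 25 + 20 + 15 + 15 + 10 = 420 m.
Lower bound: ⌈420/70⌉ = 6 paper rolls.
A packing using 7 paper rolls:
  roll 1: 65 = 65
  roll 2: 65 = 65
  roll 3: 60 + 10 = 70
  roll 4: 55 + 15 = 70
  roll 5: 55 + 15 = 70
  roll 6: 35 + 25 = 60
  roll 7: 20 = 20
No arrangement into 6 paper rolls stays within capacity, so 7 is optimal.

7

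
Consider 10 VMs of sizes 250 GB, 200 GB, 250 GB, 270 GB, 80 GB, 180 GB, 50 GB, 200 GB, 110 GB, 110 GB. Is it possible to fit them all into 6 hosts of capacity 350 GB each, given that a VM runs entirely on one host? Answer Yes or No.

A valid assignment using 6 hosts:
  host 1: 270 + 80 = 350
  host 2: 250 + 50 = 300
  host 3: 250 = 250
  host 4: 200 + 110 = 310
  host 5: 200 + 110 = 310
  host 6: 180 = 180
Every load is within 350 GB, so 6 hosts suffice.

Yes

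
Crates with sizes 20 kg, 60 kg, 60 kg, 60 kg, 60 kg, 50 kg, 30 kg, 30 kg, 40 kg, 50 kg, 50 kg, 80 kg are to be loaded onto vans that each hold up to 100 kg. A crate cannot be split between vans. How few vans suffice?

7

Total = 80 + 60 + 60 + 60 + 60 + 50 + 50 + 50 + 40 + 30 + 30 + 20 = 590 kg.
Lower bound: ⌈590/100⌉ = 6 vans.
A packing using 7 vans:
  van 1: 80 + 20 = 100
  van 2: 60 + 40 = 100
  van 3: 60 + 30 = 90
  van 4: 60 + 30 = 90
  van 5: 60 = 60
  van 6: 50 + 50 = 100
  van 7: 50 = 50
No arrangement into 6 vans stays within capacity, so 7 is optimal.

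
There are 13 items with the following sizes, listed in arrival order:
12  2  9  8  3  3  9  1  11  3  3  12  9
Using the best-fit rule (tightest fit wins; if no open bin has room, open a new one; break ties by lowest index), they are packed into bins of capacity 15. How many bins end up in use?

  12 → bin 1 (new)  [load 12/15]
  2 → bin 1  [load 14/15]
  9 → bin 2 (new)  [load 9/15]
  8 → bin 3 (new)  [load 8/15]
  3 → bin 2  [load 12/15]
  3 → bin 2  [load 15/15]
  9 → bin 4 (new)  [load 9/15]
  1 → bin 1  [load 15/15]
  11 → bin 5 (new)  [load 11/15]
  3 → bin 5  [load 14/15]
  3 → bin 4  [load 12/15]
  12 → bin 6 (new)  [load 12/15]
  9 → bin 7 (new)  [load 9/15]
7 bins opened.

7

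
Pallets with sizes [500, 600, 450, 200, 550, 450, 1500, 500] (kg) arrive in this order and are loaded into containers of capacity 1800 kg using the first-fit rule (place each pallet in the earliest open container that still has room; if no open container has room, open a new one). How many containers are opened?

  500 → container 1 (new)  [load 500/1800]
  600 → container 1  [load 1100/1800]
  450 → container 1  [load 1550/1800]
  200 → container 1  [load 1750/1800]
  550 → container 2 (new)  [load 550/1800]
  450 → container 2  [load 1000/1800]
  1500 → container 3 (new)  [load 1500/1800]
  500 → container 2  [load 1500/1800]
3 containers opened.

3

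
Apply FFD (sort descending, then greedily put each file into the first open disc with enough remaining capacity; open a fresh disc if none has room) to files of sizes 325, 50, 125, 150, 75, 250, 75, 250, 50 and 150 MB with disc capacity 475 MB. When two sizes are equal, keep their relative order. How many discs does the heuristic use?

Sorted descending: 325, 250, 250, 150, 150, 125, 75, 75, 50, 50.
  325 → disc 1 (new)  [load 325/475]
  250 → disc 2 (new)  [load 250/475]
  250 → disc 3 (new)  [load 250/475]
  150 → disc 1  [load 475/475]
  150 → disc 2  [load 400/475]
  125 → disc 3  [load 375/475]
  75 → disc 2  [load 475/475]
  75 → disc 3  [load 450/475]
  50 → disc 4 (new)  [load 50/475]
  50 → disc 4  [load 100/475]
4 discs opened.

4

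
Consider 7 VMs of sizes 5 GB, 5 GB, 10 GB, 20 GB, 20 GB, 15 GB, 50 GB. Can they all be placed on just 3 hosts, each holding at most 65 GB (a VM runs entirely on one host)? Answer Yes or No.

A valid assignment using 2 hosts:
  host 1: 50 + 15 = 65
  host 2: 20 + 20 + 10 + 5 + 5 = 60
That uses only 2 ≤ 3, so 3 hosts are enough.

Yes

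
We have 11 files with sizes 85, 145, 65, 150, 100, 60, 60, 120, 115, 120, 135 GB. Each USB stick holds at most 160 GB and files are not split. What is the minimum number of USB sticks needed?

Total = 150 + 145 + 135 + 120 + 120 + 115 + 100 + 85 + 65 + 60 + 60 = 1155 GB.
Lower bound: ⌈1155/160⌉ = 8 USB sticks.
A packing using 9 USB sticks:
  USB stick 1: 150 = 150
  USB stick 2: 145 = 145
  USB stick 3: 135 = 135
  USB stick 4: 120 = 120
  USB stick 5: 120 = 120
  USB stick 6: 115 = 115
  USB stick 7: 100 + 60 = 160
  USB stick 8: 85 + 65 = 150
  USB stick 9: 60 = 60
No arrangement into 8 USB sticks stays within capacity, so 9 is optimal.

9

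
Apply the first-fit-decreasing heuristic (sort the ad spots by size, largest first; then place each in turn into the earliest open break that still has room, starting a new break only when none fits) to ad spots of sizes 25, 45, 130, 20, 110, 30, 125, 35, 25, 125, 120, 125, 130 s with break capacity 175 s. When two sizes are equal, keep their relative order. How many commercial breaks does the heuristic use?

7

Sorted descending: 130, 130, 125, 125, 125, 120, 110, 45, 35, 30, 25, 25, 20.
  130 → break 1 (new)  [load 130/175]
  130 → break 2 (new)  [load 130/175]
  125 → break 3 (new)  [load 125/175]
  125 → break 4 (new)  [load 125/175]
  125 → break 5 (new)  [load 125/175]
  120 → break 6 (new)  [load 120/175]
  110 → break 7 (new)  [load 110/175]
  45 → break 1  [load 175/175]
  35 → break 2  [load 165/175]
  30 → break 3  [load 155/175]
  25 → break 4  [load 150/175]
  25 → break 4  [load 175/175]
  20 → break 3  [load 175/175]
7 commercial breaks opened.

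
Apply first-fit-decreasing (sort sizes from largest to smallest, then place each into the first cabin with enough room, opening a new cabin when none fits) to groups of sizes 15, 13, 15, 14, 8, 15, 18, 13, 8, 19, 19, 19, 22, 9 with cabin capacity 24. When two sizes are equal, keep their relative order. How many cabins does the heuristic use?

Sorted descending: 22, 19, 19, 19, 18, 15, 15, 15, 14, 13, 13, 9, 8, 8.
  22 → cabin 1 (new)  [load 22/24]
  19 → cabin 2 (new)  [load 19/24]
  19 → cabin 3 (new)  [load 19/24]
  19 → cabin 4 (new)  [load 19/24]
  18 → cabin 5 (new)  [load 18/24]
  15 → cabin 6 (new)  [load 15/24]
  15 → cabin 7 (new)  [load 15/24]
  15 → cabin 8 (new)  [load 15/24]
  14 → cabin 9 (new)  [load 14/24]
  13 → cabin 10 (new)  [load 13/24]
  13 → cabin 11 (new)  [load 13/24]
  9 → cabin 6  [load 24/24]
  8 → cabin 7  [load 23/24]
  8 → cabin 8  [load 23/24]
11 cabins opened.

11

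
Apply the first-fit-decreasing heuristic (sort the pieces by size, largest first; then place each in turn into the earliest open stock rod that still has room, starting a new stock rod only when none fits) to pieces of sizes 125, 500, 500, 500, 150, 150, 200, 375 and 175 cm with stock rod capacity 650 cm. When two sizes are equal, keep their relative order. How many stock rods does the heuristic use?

Sorted descending: 500, 500, 500, 375, 200, 175, 150, 150, 125.
  500 → stock rod 1 (new)  [load 500/650]
  500 → stock rod 2 (new)  [load 500/650]
  500 → stock rod 3 (new)  [load 500/650]
  375 → stock rod 4 (new)  [load 375/650]
  200 → stock rod 4  [load 575/650]
  175 → stock rod 5 (new)  [load 175/650]
  150 → stock rod 1  [load 650/650]
  150 → stock rod 2  [load 650/650]
  125 → stock rod 3  [load 625/650]
5 stock rods opened.

5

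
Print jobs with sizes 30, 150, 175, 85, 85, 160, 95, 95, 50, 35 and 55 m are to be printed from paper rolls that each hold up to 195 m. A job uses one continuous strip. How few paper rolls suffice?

6

Total = 175 + 160 + 150 + 95 + 95 + 85 + 85 + 55 + 50 + 35 + 30 = 1015 m.
Lower bound: ⌈1015/195⌉ = 6 paper rolls.
A packing using 6 paper rolls:
  roll 1: 175 = 175
  roll 2: 160 + 35 = 195
  roll 3: 150 + 30 = 180
  roll 4: 95 + 95 = 190
  roll 5: 85 + 85 = 170
  roll 6: 55 + 50 = 105
This matches the lower bound, so 6 is optimal.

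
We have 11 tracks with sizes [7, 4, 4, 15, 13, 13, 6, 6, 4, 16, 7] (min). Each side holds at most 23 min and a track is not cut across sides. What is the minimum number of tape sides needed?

5

Total = 16 + 15 + 13 + 13 + 7 + 7 + 6 + 6 + 4 + 4 + 4 = 95 min.
Lower bound: ⌈95/23⌉ = 5 tape sides.
A packing using 5 tape sides:
  side 1: 16 + 7 = 23
  side 2: 15 + 7 = 22
  side 3: 13 + 6 + 4 = 23
  side 4: 13 + 6 + 4 = 23
  side 5: 4 = 4
This matches the lower bound, so 5 is optimal.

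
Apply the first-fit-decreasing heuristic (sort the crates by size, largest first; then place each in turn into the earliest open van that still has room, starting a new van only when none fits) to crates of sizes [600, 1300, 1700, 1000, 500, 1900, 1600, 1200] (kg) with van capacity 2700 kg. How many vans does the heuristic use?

Sorted descending: 1900, 1700, 1600, 1300, 1200, 1000, 600, 500.
  1900 → van 1 (new)  [load 1900/2700]
  1700 → van 2 (new)  [load 1700/2700]
  1600 → van 3 (new)  [load 1600/2700]
  1300 → van 4 (new)  [load 1300/2700]
  1200 → van 4  [load 2500/2700]
  1000 → van 2  [load 2700/2700]
  600 → van 1  [load 2500/2700]
  500 → van 3  [load 2100/2700]
4 vans opened.

4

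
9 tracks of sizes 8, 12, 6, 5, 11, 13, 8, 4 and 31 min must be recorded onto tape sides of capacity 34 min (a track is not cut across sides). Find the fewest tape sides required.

3

Total = 31 + 13 + 12 + 11 + 8 + 8 + 6 + 5 + 4 = 98 min.
Lower bound: ⌈98/34⌉ = 3 tape sides.
A packing using 3 tape sides:
  side 1: 31 = 31
  side 2: 13 + 12 + 8 = 33
  side 3: 11 + 8 + 6 + 5 + 4 = 34
This matches the lower bound, so 3 is optimal.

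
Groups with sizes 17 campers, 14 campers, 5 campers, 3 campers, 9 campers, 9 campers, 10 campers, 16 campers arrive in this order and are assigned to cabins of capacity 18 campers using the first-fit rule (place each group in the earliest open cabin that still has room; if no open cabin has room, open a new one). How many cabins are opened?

6

  17 → cabin 1 (new)  [load 17/18]
  14 → cabin 2 (new)  [load 14/18]
  5 → cabin 3 (new)  [load 5/18]
  3 → cabin 2  [load 17/18]
  9 → cabin 3  [load 14/18]
  9 → cabin 4 (new)  [load 9/18]
  10 → cabin 5 (new)  [load 10/18]
  16 → cabin 6 (new)  [load 16/18]
6 cabins opened.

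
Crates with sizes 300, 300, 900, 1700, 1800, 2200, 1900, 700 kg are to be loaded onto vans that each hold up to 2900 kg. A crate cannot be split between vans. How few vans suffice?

Total = 2200 + 1900 + 1800 + 1700 + 900 + 700 + 300 + 300 = 9800 kg.
Lower bound: ⌈9800/2900⌉ = 4 vans.
A packing using 4 vans:
  van 1: 2200 + 700 = 2900
  van 2: 1900 + 900 = 2800
  van 3: 1800 + 300 + 300 = 2400
  van 4: 1700 = 1700
This matches the lower bound, so 4 is optimal.

4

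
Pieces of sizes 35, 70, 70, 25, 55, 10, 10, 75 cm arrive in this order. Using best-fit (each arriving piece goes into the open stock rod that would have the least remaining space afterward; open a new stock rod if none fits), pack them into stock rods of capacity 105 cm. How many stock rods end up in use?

  35 → stock rod 1 (new)  [load 35/105]
  70 → stock rod 1  [load 105/105]
  70 → stock rod 2 (new)  [load 70/105]
  25 → stock rod 2  [load 95/105]
  55 → stock rod 3 (new)  [load 55/105]
  10 → stock rod 2  [load 105/105]
  10 → stock rod 3  [load 65/105]
  75 → stock rod 4 (new)  [load 75/105]
4 stock rods opened.

4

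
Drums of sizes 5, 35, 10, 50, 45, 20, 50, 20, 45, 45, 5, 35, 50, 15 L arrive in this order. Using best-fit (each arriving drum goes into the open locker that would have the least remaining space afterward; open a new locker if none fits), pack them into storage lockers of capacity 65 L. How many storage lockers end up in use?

8

  5 → locker 1 (new)  [load 5/65]
  35 → locker 1  [load 40/65]
  10 → locker 1  [load 50/65]
  50 → locker 2 (new)  [load 50/65]
  45 → locker 3 (new)  [load 45/65]
  20 → locker 3  [load 65/65]
  50 → locker 4 (new)  [load 50/65]
  20 → locker 5 (new)  [load 20/65]
  45 → locker 5  [load 65/65]
  45 → locker 6 (new)  [load 45/65]
  5 → locker 1  [load 55/65]
  35 → locker 7 (new)  [load 35/65]
  50 → locker 8 (new)  [load 50/65]
  15 → locker 2  [load 65/65]
8 storage lockers opened.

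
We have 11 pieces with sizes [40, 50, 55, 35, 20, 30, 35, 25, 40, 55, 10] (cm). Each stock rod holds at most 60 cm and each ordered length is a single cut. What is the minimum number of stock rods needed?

Total = 55 + 55 + 50 + 40 + 40 + 35 + 35 + 30 + 25 + 20 + 10 = 395 cm.
Lower bound: ⌈395/60⌉ = 7 stock rods.
A packing using 8 stock rods:
  stock rod 1: 55 = 55
  stock rod 2: 55 = 55
  stock rod 3: 50 + 10 = 60
  stock rod 4: 40 + 20 = 60
  stock rod 5: 40 = 40
  stock rod 6: 35 + 25 = 60
  stock rod 7: 35 = 35
  stock rod 8: 30 = 30
No arrangement into 7 stock rods stays within capacity, so 8 is optimal.

8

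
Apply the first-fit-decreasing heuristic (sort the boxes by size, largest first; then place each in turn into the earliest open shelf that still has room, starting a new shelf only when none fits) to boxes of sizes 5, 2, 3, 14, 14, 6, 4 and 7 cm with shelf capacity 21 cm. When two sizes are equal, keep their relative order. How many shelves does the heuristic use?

Sorted descending: 14, 14, 7, 6, 5, 4, 3, 2.
  14 → shelf 1 (new)  [load 14/21]
  14 → shelf 2 (new)  [load 14/21]
  7 → shelf 1  [load 21/21]
  6 → shelf 2  [load 20/21]
  5 → shelf 3 (new)  [load 5/21]
  4 → shelf 3  [load 9/21]
  3 → shelf 3  [load 12/21]
  2 → shelf 3  [load 14/21]
3 shelves opened.

3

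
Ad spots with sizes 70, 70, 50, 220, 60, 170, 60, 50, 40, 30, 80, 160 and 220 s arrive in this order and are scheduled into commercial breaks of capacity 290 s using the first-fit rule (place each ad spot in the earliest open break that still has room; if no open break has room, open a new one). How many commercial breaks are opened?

  70 → break 1 (new)  [load 70/290]
  70 → break 1  [load 140/290]
  50 → break 1  [load 190/290]
  220 → break 2 (new)  [load 220/290]
  60 → break 1  [load 250/290]
  170 → break 3 (new)  [load 170/290]
  60 → break 2  [load 280/290]
  50 → break 3  [load 220/290]
  40 → break 1  [load 290/290]
  30 → break 3  [load 250/290]
  80 → break 4 (new)  [load 80/290]
  160 → break 4  [load 240/290]
  220 → break 5 (new)  [load 220/290]
5 commercial breaks opened.

5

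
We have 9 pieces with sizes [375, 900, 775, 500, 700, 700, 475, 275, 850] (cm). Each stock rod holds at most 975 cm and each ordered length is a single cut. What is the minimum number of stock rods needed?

Total = 900 + 850 + 775 + 700 + 700 + 500 + 475 + 375 + 275 = 5550 cm.
Lower bound: ⌈5550/975⌉ = 6 stock rods.
A packing using 7 stock rods:
  stock rod 1: 900 = 900
  stock rod 2: 850 = 850
  stock rod 3: 775 = 775
  stock rod 4: 700 + 275 = 975
  stock rod 5: 700 = 700
  stock rod 6: 500 + 475 = 975
  stock rod 7: 375 = 375
No arrangement into 6 stock rods stays within capacity, so 7 is optimal.

7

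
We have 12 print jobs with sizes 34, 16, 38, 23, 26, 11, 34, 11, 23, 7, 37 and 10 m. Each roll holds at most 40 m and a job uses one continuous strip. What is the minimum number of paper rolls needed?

Total = 38 + 37 + 34 + 34 + 26 + 23 + 23 + 16 + 11 + 11 + 10 + 7 = 270 m.
Lower bound: ⌈270/40⌉ = 7 paper rolls.
A packing using 8 paper rolls:
  roll 1: 38 = 38
  roll 2: 37 = 37
  roll 3: 34 = 34
  roll 4: 34 = 34
  roll 5: 26 + 11 = 37
  roll 6: 23 + 16 = 39
  roll 7: 23 + 11 = 34
  roll 8: 10 + 7 = 17
No arrangement into 7 paper rolls stays within capacity, so 8 is optimal.

8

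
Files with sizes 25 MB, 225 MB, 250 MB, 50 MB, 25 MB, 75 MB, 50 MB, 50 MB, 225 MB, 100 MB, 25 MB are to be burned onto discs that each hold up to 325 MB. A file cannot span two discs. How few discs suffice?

4

Total = 250 + 225 + 225 + 100 + 75 + 50 + 50 + 50 + 25 + 25 + 25 = 1100 MB.
Lower bound: ⌈1100/325⌉ = 4 discs.
A packing using 4 discs:
  disc 1: 250 + 75 = 325
  disc 2: 225 + 100 = 325
  disc 3: 225 + 50 + 50 = 325
  disc 4: 50 + 25 + 25 + 25 = 125
This matches the lower bound, so 4 is optimal.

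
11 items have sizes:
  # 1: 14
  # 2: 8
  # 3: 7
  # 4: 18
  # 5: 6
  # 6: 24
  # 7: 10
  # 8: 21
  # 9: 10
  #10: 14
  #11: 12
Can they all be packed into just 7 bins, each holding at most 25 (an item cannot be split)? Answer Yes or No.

Yes

A valid assignment using 7 bins:
  bin 1: 24 = 24
  bin 2: 21 = 21
  bin 3: 18 + 7 = 25
  bin 4: 14 + 10 = 24
  bin 5: 14 + 10 = 24
  bin 6: 12 + 8 = 20
  bin 7: 6 = 6
Every load is within 25, so 7 bins suffice.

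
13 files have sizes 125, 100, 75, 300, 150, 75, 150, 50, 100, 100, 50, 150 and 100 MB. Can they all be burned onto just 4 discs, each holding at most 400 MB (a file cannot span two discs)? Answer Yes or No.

A valid assignment using 4 discs:
  disc 1: 300 + 100 = 400
  disc 2: 150 + 150 + 100 = 400
  disc 3: 150 + 125 + 100 = 375
  disc 4: 100 + 75 + 75 + 50 + 50 = 350
Every load is within 400 MB, so 4 discs suffice.

Yes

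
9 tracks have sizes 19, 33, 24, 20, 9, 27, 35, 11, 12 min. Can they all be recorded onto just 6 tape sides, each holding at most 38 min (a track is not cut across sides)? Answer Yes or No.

Yes

A valid assignment using 6 tape sides:
  side 1: 35 = 35
  side 2: 33 = 33
  side 3: 27 + 11 = 38
  side 4: 24 + 12 = 36
  side 5: 20 + 9 = 29
  side 6: 19 = 19
Every load is within 38 min, so 6 tape sides suffice.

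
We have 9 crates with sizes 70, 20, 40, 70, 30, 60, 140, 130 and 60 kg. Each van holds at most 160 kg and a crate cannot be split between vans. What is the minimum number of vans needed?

4

Total = 140 + 130 + 70 + 70 + 60 + 60 + 40 + 30 + 20 = 620 kg.
Lower bound: ⌈620/160⌉ = 4 vans.
A packing using 4 vans:
  van 1: 140 + 20 = 160
  van 2: 130 + 30 = 160
  van 3: 70 + 70 = 140
  van 4: 60 + 60 + 40 = 160
This matches the lower bound, so 4 is optimal.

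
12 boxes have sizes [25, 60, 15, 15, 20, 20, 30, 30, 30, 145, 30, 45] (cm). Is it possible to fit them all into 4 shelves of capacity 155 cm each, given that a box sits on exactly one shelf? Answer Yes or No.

Yes

A valid assignment using 4 shelves:
  shelf 1: 145 = 145
  shelf 2: 60 + 45 + 30 + 20 = 155
  shelf 3: 30 + 30 + 30 + 25 + 20 + 15 = 150
  shelf 4: 15 = 15
Every load is within 155 cm, so 4 shelves suffice.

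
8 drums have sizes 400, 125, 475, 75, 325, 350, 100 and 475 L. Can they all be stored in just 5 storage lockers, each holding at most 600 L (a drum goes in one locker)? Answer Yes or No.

Yes

A valid assignment using 5 storage lockers:
  locker 1: 475 + 125 = 600
  locker 2: 475 + 100 = 575
  locker 3: 400 + 75 = 475
  locker 4: 350 = 350
  locker 5: 325 = 325
Every load is within 600 L, so 5 storage lockers suffice.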